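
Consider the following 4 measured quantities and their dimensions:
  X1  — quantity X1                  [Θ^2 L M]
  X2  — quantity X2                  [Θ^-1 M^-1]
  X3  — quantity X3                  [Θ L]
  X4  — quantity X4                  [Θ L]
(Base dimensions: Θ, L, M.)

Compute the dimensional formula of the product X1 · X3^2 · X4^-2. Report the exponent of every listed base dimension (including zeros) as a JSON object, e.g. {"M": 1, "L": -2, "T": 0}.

{"Θ": 2, "L": 1, "M": 1}

Dimensional matrix (Θ×L×M by X1×X2×X3×X4):
  Θ: [ 2 -1  1  1]
  L: [ 1  0  1  1]
  M: [ 1 -1  0  0]
  [Θ]: (1)·2+(2)·1+(-2)·1 = 2
  [L]: (1)·1+(2)·1+(-2)·1 = 1
  [M]: (1)·1+(2)·0+(-2)·0 = 1
⇒ Θ^2 L M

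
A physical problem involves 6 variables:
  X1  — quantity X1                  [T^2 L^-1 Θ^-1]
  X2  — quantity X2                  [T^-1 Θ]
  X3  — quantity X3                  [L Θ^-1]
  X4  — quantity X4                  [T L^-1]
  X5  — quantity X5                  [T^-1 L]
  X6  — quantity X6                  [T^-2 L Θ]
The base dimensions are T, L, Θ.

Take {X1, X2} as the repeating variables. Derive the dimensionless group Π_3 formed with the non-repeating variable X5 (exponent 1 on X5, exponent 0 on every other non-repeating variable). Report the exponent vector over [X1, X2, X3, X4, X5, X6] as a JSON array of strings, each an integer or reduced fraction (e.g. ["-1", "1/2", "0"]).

["1", "1", "0", "0", "1", "0"]

Exponent matrix [T,L,Θ] × [X1,X2,X3,X4,X5,X6]:
  T: [ 2 -1  0  1 -1 -2]
  L: [-1  0  1 -1  1  1]
  Θ: [-1  1 -1  0  0  1]
RREF → pivots at {X1,X2} ⇒ r = 2
Pivot set = {X1,X2}, free = {X3,X4,X5,X6}
RREF:
  r0: [   1    0   -1    1   -1   -1]
  r1: [   0    1   -2    1   -1    0]
  r2: [   0    0    0    0    0    0]
Fix exponent of X5 at 1, X3 at 0, X4 at 0, X6 at 0; solve each RREF row for its pivot's exponent:
  r0: exp(X1) + (-1)·1 = 0 ⇒ exp(X1) = 1
  r1: exp(X2) + (-1)·1 = 0 ⇒ exp(X2) = 1
Π_3 = X1 · X2 · X5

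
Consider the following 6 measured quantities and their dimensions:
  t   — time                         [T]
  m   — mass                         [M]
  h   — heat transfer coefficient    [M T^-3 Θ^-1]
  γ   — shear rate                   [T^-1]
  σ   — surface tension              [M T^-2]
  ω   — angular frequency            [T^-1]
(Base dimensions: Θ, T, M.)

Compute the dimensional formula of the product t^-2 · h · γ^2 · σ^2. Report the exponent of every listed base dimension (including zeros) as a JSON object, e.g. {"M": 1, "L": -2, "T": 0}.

{"Θ": -1, "T": -11, "M": 3}

Write exponents as rows Θ,T,M / cols t,m,h,γ,σ,ω:
  Θ: [ 0  0 -1  0  0  0]
  T: [ 1  0 -3 -1 -2 -1]
  M: [ 0  1  1  0  1  0]
  [Θ]: (-2)·0+(1)·-1+(2)·0+(2)·0 = -1
  [T]: (-2)·1+(1)·-3+(2)·-1+(2)·-2 = -11
  [M]: (-2)·0+(1)·1+(2)·0+(2)·1 = 3
⇒ Θ^-1 T^-11 M^3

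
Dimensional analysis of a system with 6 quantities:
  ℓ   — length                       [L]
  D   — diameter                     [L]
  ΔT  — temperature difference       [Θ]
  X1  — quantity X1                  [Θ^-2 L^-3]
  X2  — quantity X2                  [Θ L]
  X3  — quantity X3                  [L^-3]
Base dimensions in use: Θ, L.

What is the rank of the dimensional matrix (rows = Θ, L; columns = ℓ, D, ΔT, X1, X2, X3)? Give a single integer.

2

Write exponents as rows Θ,L / cols ℓ,D,ΔT,X1,X2,X3:
  Θ: [ 0  0  1 -2  1  0]
  L: [ 1  1  0 -3  1 -3]
Echelon form has 2 nonzero rows (pivots: ℓ,ΔT)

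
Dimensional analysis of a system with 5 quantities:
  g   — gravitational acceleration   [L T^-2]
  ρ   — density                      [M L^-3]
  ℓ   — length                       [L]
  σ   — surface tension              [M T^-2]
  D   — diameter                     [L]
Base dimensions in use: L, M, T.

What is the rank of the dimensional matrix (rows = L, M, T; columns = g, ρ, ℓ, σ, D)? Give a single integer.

Dimensional matrix (L×M×T by g×ρ×ℓ×σ×D):
  L: [ 1 -3  1  0  1]
  M: [ 0  1  0  1  0]
  T: [-2  0  0 -2  0]
RREF → pivots at {g,ρ,ℓ} ⇒ r = 3

3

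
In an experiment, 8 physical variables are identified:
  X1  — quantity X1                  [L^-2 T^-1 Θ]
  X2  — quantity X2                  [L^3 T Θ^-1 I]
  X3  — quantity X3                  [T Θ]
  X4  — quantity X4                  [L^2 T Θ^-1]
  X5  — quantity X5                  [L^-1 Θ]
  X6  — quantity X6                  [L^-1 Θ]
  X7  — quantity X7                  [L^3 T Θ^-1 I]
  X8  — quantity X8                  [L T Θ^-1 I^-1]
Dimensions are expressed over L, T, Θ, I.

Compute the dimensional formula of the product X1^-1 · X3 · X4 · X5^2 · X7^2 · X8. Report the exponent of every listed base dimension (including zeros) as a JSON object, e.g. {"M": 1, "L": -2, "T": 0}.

Dimensional matrix (L×T×Θ×I by X1×X2×X3×X4×X5×X6×X7×X8):
  L: [-2  3  0  2 -1 -1  3  1]
  T: [-1  1  1  1  0  0  1  1]
  Θ: [ 1 -1  1 -1  1  1 -1 -1]
  I: [ 0  1  0  0  0  0  1 -1]
  [L]: (-1)·-2+(1)·0+(1)·2+(2)·-1+(2)·3+(1)·1 = 9
  [T]: (-1)·-1+(1)·1+(1)·1+(2)·0+(2)·1+(1)·1 = 6
  [Θ]: (-1)·1+(1)·1+(1)·-1+(2)·1+(2)·-1+(1)·-1 = -2
  [I]: (-1)·0+(1)·0+(1)·0+(2)·0+(2)·1+(1)·-1 = 1
⇒ L^9 T^6 Θ^-2 I

{"L": 9, "T": 6, "Θ": -2, "I": 1}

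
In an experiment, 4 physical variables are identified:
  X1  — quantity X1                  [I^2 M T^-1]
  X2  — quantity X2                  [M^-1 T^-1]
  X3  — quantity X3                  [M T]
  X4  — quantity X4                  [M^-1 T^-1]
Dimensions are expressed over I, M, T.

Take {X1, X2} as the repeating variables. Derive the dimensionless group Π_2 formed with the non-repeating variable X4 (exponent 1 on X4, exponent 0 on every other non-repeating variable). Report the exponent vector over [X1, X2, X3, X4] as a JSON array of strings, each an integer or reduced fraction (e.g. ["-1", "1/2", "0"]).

Dimensional matrix (I×M×T by X1×X2×X3×X4):
  I: [ 2  0  0  0]
  M: [ 1 -1  1 -1]
  T: [-1 -1  1 -1]
Row reduction gives pivot columns X1,X2; rank = 2
Repeat: X1,X2; free: X3,X4
RREF:
  r0: [   1    0    0    0]
  r1: [   0    1   -1    1]
  r2: [   0    0    0    0]
Fix exponent of X4 at 1, X3 at 0; solve each RREF row for its pivot's exponent:
  r0: exp(X1) + (0)·1 = 0 ⇒ exp(X1) = 0
  r1: exp(X2) + (1)·1 = 0 ⇒ exp(X2) = -1
Π_2 = X2^-1 · X4

["0", "-1", "0", "1"]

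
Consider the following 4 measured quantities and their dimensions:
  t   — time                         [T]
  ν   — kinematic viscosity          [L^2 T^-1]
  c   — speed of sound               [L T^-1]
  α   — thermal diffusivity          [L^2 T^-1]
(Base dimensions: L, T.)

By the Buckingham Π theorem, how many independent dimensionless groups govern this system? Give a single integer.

2

Write exponents as rows L,T / cols t,ν,c,α:
  L: [ 0  2  1  2]
  T: [ 1 -1 -1 -1]
RREF → pivots at {t,ν} ⇒ r = 2
Π count = n − r = 4 − 2 = 2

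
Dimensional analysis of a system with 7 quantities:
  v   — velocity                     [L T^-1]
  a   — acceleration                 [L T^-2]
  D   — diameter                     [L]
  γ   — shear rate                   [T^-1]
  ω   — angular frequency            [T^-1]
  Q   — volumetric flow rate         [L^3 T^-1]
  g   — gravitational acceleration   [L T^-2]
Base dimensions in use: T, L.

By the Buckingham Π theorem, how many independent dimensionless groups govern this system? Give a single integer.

Exponent matrix [T,L] × [v,a,D,γ,ω,Q,g]:
  T: [-1 -2  0 -1 -1 -1 -2]
  L: [ 1  1  1  0  0  3  1]
Row reduction gives pivot columns v,a; rank = 2
n=7, r=2 ⇒ 5 dimensionless groups

5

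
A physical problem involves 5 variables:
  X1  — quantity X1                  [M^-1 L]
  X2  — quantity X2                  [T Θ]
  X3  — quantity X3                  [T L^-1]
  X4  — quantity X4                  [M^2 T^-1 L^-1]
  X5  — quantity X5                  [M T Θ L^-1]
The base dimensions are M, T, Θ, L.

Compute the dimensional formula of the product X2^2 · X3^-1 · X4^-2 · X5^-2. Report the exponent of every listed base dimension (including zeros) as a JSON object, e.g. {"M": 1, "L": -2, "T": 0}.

{"M": -6, "T": 1, "Θ": 0, "L": 5}

Write exponents as rows M,T,Θ,L / cols X1,X2,X3,X4,X5:
  M: [-1  0  0  2  1]
  T: [ 0  1  1 -1  1]
  Θ: [ 0  1  0  0  1]
  L: [ 1  0 -1 -1 -1]
  [M]: (2)·0+(-1)·0+(-2)·2+(-2)·1 = -6
  [T]: (2)·1+(-1)·1+(-2)·-1+(-2)·1 = 1
  [Θ]: (2)·1+(-1)·0+(-2)·0+(-2)·1 = 0
  [L]: (2)·0+(-1)·-1+(-2)·-1+(-2)·-1 = 5
⇒ M^-6 T L^5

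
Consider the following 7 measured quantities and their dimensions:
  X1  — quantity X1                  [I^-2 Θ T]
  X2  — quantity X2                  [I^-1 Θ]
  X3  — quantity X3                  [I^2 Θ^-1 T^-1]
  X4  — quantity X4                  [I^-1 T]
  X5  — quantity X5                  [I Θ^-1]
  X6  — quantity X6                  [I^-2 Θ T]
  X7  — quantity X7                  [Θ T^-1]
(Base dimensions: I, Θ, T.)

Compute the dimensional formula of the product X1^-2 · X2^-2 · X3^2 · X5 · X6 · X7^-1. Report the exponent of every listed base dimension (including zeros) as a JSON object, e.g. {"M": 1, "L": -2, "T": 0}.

{"I": 9, "Θ": -7, "T": -2}

Write exponents as rows I,Θ,T / cols X1,X2,X3,X4,X5,X6,X7:
  I: [-2 -1  2 -1  1 -2  0]
  Θ: [ 1  1 -1  0 -1  1  1]
  T: [ 1  0 -1  1  0  1 -1]
  [I]: (-2)·-2+(-2)·-1+(2)·2+(1)·1+(1)·-2+(-1)·0 = 9
  [Θ]: (-2)·1+(-2)·1+(2)·-1+(1)·-1+(1)·1+(-1)·1 = -7
  [T]: (-2)·1+(-2)·0+(2)·-1+(1)·0+(1)·1+(-1)·-1 = -2
⇒ I^9 Θ^-7 T^-2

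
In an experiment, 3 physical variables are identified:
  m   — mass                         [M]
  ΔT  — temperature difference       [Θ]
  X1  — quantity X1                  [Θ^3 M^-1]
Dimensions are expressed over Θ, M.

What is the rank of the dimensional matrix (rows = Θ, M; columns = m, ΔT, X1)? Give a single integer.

2

Dimensional matrix (Θ×M by m×ΔT×X1):
  Θ: [ 0  1  3]
  M: [ 1  0 -1]
Echelon form has 2 nonzero rows (pivots: m,ΔT)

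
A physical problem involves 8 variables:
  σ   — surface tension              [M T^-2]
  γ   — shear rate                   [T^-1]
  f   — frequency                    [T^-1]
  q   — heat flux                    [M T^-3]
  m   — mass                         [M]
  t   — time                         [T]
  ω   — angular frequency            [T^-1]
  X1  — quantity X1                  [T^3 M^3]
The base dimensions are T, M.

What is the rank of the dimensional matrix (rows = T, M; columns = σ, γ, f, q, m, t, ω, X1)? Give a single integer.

Exponent matrix [T,M] × [σ,γ,f,q,m,t,ω,X1]:
  T: [-2 -1 -1 -3  0  1 -1  3]
  M: [ 1  0  0  1  1  0  0  3]
Row reduction gives pivot columns σ,γ; rank = 2

2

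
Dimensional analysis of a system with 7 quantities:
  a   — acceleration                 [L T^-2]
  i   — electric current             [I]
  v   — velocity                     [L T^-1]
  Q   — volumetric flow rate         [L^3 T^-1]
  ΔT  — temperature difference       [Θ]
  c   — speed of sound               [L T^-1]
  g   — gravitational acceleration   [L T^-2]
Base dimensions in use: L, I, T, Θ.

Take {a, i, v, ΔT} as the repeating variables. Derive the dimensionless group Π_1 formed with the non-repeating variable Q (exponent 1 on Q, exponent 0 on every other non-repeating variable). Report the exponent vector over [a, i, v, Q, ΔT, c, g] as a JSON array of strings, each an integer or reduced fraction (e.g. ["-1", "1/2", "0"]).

["2", "0", "-5", "1", "0", "0", "0"]

Exponent matrix [L,I,T,Θ] × [a,i,v,Q,ΔT,c,g]:
  L: [ 1  0  1  3  0  1  1]
  I: [ 0  1  0  0  0  0  0]
  T: [-2  0 -1 -1  0 -1 -2]
  Θ: [ 0  0  0  0  1  0  0]
Row reduction gives pivot columns a,i,v,ΔT; rank = 4
Repeat: a,i,v,ΔT; free: Q,c,g
RREF:
  r0: [   1    0    0   -2    0    0    1]
  r1: [   0    1    0    0    0    0    0]
  r2: [   0    0    1    5    0    1    0]
  r3: [   0    0    0    0    1    0    0]
Fix exponent of Q at 1, c at 0, g at 0; solve each RREF row for its pivot's exponent:
  r0: exp(a) + (-2)·1 = 0 ⇒ exp(a) = 2
  r1: exp(i) + (0)·1 = 0 ⇒ exp(i) = 0
  r2: exp(v) + (5)·1 = 0 ⇒ exp(v) = -5
  r3: exp(ΔT) + (0)·1 = 0 ⇒ exp(ΔT) = 0
Π_1 = a^2 · v^-5 · Q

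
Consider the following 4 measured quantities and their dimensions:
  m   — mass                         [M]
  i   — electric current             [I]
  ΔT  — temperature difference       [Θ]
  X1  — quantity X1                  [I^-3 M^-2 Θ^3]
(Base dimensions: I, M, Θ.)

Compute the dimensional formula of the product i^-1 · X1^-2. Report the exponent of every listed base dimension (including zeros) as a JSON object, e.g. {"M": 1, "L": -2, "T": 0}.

Write exponents as rows I,M,Θ / cols m,i,ΔT,X1:
  I: [ 0  1  0 -3]
  M: [ 1  0  0 -2]
  Θ: [ 0  0  1  3]
  [I]: (-1)·1+(-2)·-3 = 5
  [M]: (-1)·0+(-2)·-2 = 4
  [Θ]: (-1)·0+(-2)·3 = -6
⇒ I^5 M^4 Θ^-6

{"I": 5, "M": 4, "Θ": -6}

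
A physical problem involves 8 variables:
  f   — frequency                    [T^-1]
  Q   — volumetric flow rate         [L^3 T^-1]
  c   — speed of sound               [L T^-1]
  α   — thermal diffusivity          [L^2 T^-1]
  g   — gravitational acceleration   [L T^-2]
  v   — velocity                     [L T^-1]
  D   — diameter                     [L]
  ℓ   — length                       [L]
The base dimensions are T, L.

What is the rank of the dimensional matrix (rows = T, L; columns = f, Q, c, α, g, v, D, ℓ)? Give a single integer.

2

Dimensional matrix (T×L by f×Q×c×α×g×v×D×ℓ):
  T: [-1 -1 -1 -1 -2 -1  0  0]
  L: [ 0  3  1  2  1  1  1  1]
RREF → pivots at {f,Q} ⇒ r = 2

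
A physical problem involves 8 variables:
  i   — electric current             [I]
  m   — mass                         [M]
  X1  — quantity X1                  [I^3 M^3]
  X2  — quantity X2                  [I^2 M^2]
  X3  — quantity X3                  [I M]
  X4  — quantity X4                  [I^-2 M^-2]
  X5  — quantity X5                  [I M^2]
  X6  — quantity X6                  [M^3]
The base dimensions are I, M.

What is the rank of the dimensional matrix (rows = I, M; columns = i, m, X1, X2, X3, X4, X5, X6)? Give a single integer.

2

Write exponents as rows I,M / cols i,m,X1,X2,X3,X4,X5,X6:
  I: [ 1  0  3  2  1 -2  1  0]
  M: [ 0  1  3  2  1 -2  2  3]
RREF → pivots at {i,m} ⇒ r = 2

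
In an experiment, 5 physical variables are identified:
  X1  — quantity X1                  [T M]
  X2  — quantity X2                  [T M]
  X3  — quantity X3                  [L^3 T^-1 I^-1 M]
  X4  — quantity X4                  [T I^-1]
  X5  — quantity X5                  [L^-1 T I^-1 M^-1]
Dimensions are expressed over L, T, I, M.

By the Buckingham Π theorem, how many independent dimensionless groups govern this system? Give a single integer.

2

Exponent matrix [L,T,I,M] × [X1,X2,X3,X4,X5]:
  L: [ 0  0  3  0 -1]
  T: [ 1  1 -1  1  1]
  I: [ 0  0 -1 -1 -1]
  M: [ 1  1  1  0 -1]
Row reduction gives pivot columns X1,X3,X4; rank = 3
5 vars − rank 3 = 2 Π groups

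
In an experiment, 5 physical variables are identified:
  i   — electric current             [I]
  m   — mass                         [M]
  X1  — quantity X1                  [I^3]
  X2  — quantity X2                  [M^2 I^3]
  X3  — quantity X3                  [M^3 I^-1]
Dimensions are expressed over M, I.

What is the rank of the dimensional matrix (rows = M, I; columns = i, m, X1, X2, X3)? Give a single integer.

Dimensional matrix (M×I by i×m×X1×X2×X3):
  M: [ 0  1  0  2  3]
  I: [ 1  0  3  3 -1]
RREF → pivots at {i,m} ⇒ r = 2

2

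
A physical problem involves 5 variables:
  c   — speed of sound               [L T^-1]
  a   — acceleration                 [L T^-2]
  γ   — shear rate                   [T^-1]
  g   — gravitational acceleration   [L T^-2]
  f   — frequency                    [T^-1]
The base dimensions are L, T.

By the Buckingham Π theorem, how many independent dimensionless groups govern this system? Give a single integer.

3

Write exponents as rows L,T / cols c,a,γ,g,f:
  L: [ 1  1  0  1  0]
  T: [-1 -2 -1 -2 -1]
RREF → pivots at {c,a} ⇒ r = 2
5 vars − rank 2 = 3 Π groups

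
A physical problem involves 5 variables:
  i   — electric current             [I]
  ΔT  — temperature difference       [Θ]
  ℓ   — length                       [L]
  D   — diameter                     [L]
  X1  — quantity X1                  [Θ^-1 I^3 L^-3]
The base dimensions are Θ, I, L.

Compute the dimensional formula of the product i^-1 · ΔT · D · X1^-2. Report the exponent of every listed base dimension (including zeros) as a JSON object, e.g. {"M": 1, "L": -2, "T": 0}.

Write exponents as rows Θ,I,L / cols i,ΔT,ℓ,D,X1:
  Θ: [ 0  1  0  0 -1]
  I: [ 1  0  0  0  3]
  L: [ 0  0  1  1 -3]
  [Θ]: (-1)·0+(1)·1+(1)·0+(-2)·-1 = 3
  [I]: (-1)·1+(1)·0+(1)·0+(-2)·3 = -7
  [L]: (-1)·0+(1)·0+(1)·1+(-2)·-3 = 7
⇒ Θ^3 I^-7 L^7

{"Θ": 3, "I": -7, "L": 7}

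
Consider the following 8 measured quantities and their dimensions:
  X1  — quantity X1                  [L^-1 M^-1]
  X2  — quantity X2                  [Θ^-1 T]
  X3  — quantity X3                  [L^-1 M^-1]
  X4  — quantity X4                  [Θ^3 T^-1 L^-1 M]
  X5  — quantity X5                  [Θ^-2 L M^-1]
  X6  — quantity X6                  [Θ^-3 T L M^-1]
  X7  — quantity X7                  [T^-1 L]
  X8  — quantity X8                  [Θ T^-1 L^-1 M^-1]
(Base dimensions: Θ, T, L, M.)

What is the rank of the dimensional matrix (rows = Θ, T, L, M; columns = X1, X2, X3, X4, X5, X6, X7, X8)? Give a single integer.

Write exponents as rows Θ,T,L,M / cols X1,X2,X3,X4,X5,X6,X7,X8:
  Θ: [ 0 -1  0  3 -2 -3  0  1]
  T: [ 0  1  0 -1  0  1 -1 -1]
  L: [-1  0 -1 -1  1  1  1 -1]
  M: [-1  0 -1  1 -1 -1  0 -1]
Echelon form has 3 nonzero rows (pivots: X1,X2,X4)

3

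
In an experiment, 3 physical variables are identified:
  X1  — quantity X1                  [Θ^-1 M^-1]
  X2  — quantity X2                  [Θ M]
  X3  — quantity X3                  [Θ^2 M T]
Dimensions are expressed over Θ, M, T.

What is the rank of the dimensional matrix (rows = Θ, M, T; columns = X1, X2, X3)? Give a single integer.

Write exponents as rows Θ,M,T / cols X1,X2,X3:
  Θ: [-1  1  2]
  M: [-1  1  1]
  T: [ 0  0  1]
Row reduction gives pivot columns X1,X3; rank = 2

2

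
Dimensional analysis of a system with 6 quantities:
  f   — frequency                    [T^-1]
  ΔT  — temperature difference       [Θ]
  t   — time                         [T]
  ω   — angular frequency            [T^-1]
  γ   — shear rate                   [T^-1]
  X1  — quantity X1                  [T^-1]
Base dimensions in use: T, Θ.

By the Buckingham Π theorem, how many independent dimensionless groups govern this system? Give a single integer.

Exponent matrix [T,Θ] × [f,ΔT,t,ω,γ,X1]:
  T: [-1  0  1 -1 -1 -1]
  Θ: [ 0  1  0  0  0  0]
Echelon form has 2 nonzero rows (pivots: f,ΔT)
6 vars − rank 2 = 4 Π groups

4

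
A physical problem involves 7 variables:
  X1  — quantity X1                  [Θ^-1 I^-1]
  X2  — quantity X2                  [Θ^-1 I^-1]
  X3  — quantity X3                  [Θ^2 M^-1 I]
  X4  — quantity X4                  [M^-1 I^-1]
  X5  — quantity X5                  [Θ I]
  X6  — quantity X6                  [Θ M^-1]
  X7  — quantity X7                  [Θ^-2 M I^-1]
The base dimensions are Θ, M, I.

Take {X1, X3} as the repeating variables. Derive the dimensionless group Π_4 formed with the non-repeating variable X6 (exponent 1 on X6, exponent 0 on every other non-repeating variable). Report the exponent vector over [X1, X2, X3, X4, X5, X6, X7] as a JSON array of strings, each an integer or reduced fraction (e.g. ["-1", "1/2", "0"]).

["-1", "0", "-1", "0", "0", "1", "0"]

Write exponents as rows Θ,M,I / cols X1,X2,X3,X4,X5,X6,X7:
  Θ: [-1 -1  2  0  1  1 -2]
  M: [ 0  0 -1 -1  0 -1  1]
  I: [-1 -1  1 -1  1  0 -1]
RREF → pivots at {X1,X3} ⇒ r = 2
Repeat: X1,X3; free: X2,X4,X5,X6,X7
RREF:
  r0: [   1    1    0    2   -1    1    0]
  r1: [   0    0    1    1    0    1   -1]
  r2: [   0    0    0    0    0    0    0]
Fix exponent of X6 at 1, X2 at 0, X4 at 0, X5 at 0, X7 at 0; solve each RREF row for its pivot's exponent:
  r0: exp(X1) + (1)·1 = 0 ⇒ exp(X1) = -1
  r1: exp(X3) + (1)·1 = 0 ⇒ exp(X3) = -1
Π_4 = X1^-1 · X3^-1 · X6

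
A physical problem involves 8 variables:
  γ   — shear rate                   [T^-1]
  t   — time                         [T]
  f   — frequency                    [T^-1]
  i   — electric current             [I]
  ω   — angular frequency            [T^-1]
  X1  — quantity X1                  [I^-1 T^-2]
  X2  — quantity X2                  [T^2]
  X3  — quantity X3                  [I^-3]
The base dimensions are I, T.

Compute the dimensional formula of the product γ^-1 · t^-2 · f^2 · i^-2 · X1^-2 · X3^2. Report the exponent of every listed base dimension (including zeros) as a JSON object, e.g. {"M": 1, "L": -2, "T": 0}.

Write exponents as rows I,T / cols γ,t,f,i,ω,X1,X2,X3:
  I: [ 0  0  0  1  0 -1  0 -3]
  T: [-1  1 -1  0 -1 -2  2  0]
  [I]: (-1)·0+(-2)·0+(2)·0+(-2)·1+(-2)·-1+(2)·-3 = -6
  [T]: (-1)·-1+(-2)·1+(2)·-1+(-2)·0+(-2)·-2+(2)·0 = 1
⇒ I^-6 T

{"I": -6, "T": 1}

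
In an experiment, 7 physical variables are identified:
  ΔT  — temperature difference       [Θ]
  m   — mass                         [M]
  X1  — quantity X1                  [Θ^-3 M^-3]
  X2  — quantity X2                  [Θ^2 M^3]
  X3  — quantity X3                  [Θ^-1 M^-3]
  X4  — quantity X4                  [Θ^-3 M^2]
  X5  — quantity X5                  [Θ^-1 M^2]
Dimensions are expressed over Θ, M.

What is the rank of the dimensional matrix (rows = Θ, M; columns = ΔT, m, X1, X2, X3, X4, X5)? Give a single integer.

2

Write exponents as rows Θ,M / cols ΔT,m,X1,X2,X3,X4,X5:
  Θ: [ 1  0 -3  2 -1 -3 -1]
  M: [ 0  1 -3  3 -3  2  2]
Echelon form has 2 nonzero rows (pivots: ΔT,m)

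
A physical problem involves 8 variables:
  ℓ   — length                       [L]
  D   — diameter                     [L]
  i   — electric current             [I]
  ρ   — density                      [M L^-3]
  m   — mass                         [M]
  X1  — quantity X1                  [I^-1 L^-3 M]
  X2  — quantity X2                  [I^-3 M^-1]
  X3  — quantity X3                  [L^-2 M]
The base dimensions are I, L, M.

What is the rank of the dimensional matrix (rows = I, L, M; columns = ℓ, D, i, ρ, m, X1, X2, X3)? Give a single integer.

3

Write exponents as rows I,L,M / cols ℓ,D,i,ρ,m,X1,X2,X3:
  I: [ 0  0  1  0  0 -1 -3  0]
  L: [ 1  1  0 -3  0 -3  0 -2]
  M: [ 0  0  0  1  1  1 -1  1]
RREF → pivots at {ℓ,i,ρ} ⇒ r = 3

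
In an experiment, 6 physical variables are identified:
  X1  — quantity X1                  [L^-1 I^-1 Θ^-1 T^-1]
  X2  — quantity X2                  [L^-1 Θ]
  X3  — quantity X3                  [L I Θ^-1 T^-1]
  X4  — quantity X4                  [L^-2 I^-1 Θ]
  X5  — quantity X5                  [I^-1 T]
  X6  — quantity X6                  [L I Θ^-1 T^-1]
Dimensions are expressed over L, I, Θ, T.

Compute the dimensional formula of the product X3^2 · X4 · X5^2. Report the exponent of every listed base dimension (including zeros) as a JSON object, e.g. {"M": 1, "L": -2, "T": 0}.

Dimensional matrix (L×I×Θ×T by X1×X2×X3×X4×X5×X6):
  L: [-1 -1  1 -2  0  1]
  I: [-1  0  1 -1 -1  1]
  Θ: [-1  1 -1  1  0 -1]
  T: [-1  0 -1  0  1 -1]
  [L]: (2)·1+(1)·-2+(2)·0 = 0
  [I]: (2)·1+(1)·-1+(2)·-1 = -1
  [Θ]: (2)·-1+(1)·1+(2)·0 = -1
  [T]: (2)·-1+(1)·0+(2)·1 = 0
⇒ I^-1 Θ^-1

{"L": 0, "I": -1, "Θ": -1, "T": 0}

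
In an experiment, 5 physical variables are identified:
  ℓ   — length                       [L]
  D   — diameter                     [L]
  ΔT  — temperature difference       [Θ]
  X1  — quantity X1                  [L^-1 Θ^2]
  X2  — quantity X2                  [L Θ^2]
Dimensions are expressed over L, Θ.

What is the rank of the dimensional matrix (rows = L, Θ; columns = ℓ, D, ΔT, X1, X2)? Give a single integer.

2

Write exponents as rows L,Θ / cols ℓ,D,ΔT,X1,X2:
  L: [ 1  1  0 -1  1]
  Θ: [ 0  0  1  2  2]
Row reduction gives pivot columns ℓ,ΔT; rank = 2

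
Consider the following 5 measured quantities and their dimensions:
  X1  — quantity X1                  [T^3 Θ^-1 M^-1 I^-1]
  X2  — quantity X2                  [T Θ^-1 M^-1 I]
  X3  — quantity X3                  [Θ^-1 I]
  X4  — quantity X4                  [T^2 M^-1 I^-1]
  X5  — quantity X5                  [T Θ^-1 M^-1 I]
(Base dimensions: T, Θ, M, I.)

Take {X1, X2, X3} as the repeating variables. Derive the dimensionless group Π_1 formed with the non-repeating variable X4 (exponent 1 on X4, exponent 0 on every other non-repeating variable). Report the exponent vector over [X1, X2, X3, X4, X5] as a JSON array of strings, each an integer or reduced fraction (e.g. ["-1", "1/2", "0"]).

["-1/2", "-1/2", "1", "1", "0"]

Exponent matrix [T,Θ,M,I] × [X1,X2,X3,X4,X5]:
  T: [ 3  1  0  2  1]
  Θ: [-1 -1 -1  0 -1]
  M: [-1 -1  0 -1 -1]
  I: [-1  1  1 -1  1]
Row reduction gives pivot columns X1,X2,X3; rank = 3
Pivot set = {X1,X2,X3}, free = {X4,X5}
RREF:
  r0: [   1    0    0  1/2    0]
  r1: [   0    1    0  1/2    1]
  r2: [   0    0    1   -1    0]
  r3: [   0    0    0    0    0]
Fix exponent of X4 at 1, X5 at 0; solve each RREF row for its pivot's exponent:
  r0: exp(X1) + (1/2)·1 = 0 ⇒ exp(X1) = -1/2
  r1: exp(X2) + (1/2)·1 = 0 ⇒ exp(X2) = -1/2
  r2: exp(X3) + (-1)·1 = 0 ⇒ exp(X3) = 1
Π_1 = X1^(-1/2) · X2^(-1/2) · X3 · X4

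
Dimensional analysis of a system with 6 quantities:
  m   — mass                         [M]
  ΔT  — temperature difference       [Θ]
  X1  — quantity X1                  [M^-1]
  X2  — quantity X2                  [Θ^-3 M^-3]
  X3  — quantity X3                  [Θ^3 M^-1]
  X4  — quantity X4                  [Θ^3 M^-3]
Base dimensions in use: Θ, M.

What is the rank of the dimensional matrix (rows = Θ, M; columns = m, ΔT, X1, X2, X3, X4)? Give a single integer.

2

Exponent matrix [Θ,M] × [m,ΔT,X1,X2,X3,X4]:
  Θ: [ 0  1  0 -3  3  3]
  M: [ 1  0 -1 -3 -1 -3]
Row reduction gives pivot columns m,ΔT; rank = 2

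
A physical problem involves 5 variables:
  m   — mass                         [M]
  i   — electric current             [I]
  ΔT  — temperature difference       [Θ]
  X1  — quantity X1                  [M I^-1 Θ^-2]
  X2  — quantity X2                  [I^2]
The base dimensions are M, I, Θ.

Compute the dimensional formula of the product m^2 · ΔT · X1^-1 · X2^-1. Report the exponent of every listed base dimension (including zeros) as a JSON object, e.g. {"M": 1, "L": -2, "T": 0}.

{"M": 1, "I": -1, "Θ": 3}

Exponent matrix [M,I,Θ] × [m,i,ΔT,X1,X2]:
  M: [ 1  0  0  1  0]
  I: [ 0  1  0 -1  2]
  Θ: [ 0  0  1 -2  0]
  [M]: (2)·1+(1)·0+(-1)·1+(-1)·0 = 1
  [I]: (2)·0+(1)·0+(-1)·-1+(-1)·2 = -1
  [Θ]: (2)·0+(1)·1+(-1)·-2+(-1)·0 = 3
⇒ M I^-1 Θ^3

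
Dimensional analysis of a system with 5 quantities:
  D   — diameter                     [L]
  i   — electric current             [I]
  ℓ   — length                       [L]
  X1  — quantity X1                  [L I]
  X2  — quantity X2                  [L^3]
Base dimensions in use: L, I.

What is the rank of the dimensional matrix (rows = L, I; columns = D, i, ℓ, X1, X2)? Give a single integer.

2

Write exponents as rows L,I / cols D,i,ℓ,X1,X2:
  L: [ 1  0  1  1  3]
  I: [ 0  1  0  1  0]
Row reduction gives pivot columns D,i; rank = 2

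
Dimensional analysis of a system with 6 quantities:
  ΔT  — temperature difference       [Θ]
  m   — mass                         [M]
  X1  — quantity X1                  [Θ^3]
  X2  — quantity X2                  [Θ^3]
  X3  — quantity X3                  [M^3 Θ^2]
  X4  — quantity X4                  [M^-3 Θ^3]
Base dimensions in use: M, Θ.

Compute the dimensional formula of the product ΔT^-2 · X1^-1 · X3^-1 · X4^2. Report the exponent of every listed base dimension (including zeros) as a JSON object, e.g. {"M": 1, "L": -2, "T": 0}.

Write exponents as rows M,Θ / cols ΔT,m,X1,X2,X3,X4:
  M: [ 0  1  0  0  3 -3]
  Θ: [ 1  0  3  3  2  3]
  [M]: (-2)·0+(-1)·0+(-1)·3+(2)·-3 = -9
  [Θ]: (-2)·1+(-1)·3+(-1)·2+(2)·3 = -1
⇒ M^-9 Θ^-1

{"M": -9, "Θ": -1}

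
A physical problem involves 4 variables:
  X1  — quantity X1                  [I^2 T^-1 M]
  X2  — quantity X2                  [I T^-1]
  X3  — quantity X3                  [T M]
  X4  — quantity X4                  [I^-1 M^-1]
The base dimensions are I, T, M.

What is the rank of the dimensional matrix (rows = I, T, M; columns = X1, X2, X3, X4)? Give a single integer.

2

Dimensional matrix (I×T×M by X1×X2×X3×X4):
  I: [ 2  1  0 -1]
  T: [-1 -1  1  0]
  M: [ 1  0  1 -1]
Row reduction gives pivot columns X1,X2; rank = 2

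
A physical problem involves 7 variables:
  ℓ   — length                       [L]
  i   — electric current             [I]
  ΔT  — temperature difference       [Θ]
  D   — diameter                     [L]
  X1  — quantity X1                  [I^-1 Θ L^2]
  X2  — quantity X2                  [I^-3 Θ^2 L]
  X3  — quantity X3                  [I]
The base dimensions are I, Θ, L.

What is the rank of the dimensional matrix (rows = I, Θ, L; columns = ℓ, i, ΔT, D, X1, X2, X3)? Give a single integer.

3

Write exponents as rows I,Θ,L / cols ℓ,i,ΔT,D,X1,X2,X3:
  I: [ 0  1  0  0 -1 -3  1]
  Θ: [ 0  0  1  0  1  2  0]
  L: [ 1  0  0  1  2  1  0]
RREF → pivots at {ℓ,i,ΔT} ⇒ r = 3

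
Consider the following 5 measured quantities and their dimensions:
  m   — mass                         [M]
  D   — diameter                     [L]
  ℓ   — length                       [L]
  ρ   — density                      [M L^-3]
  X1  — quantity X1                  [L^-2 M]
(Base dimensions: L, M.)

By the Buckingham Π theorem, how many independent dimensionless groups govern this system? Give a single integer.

3

Write exponents as rows L,M / cols m,D,ℓ,ρ,X1:
  L: [ 0  1  1 -3 -2]
  M: [ 1  0  0  1  1]
RREF → pivots at {m,D} ⇒ r = 2
n=5, r=2 ⇒ 3 dimensionless groups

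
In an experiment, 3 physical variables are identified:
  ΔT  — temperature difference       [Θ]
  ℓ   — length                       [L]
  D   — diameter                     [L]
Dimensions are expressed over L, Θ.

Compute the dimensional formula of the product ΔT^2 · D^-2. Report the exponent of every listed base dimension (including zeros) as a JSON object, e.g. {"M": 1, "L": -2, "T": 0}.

Write exponents as rows L,Θ / cols ΔT,ℓ,D:
  L: [ 0  1  1]
  Θ: [ 1  0  0]
  [L]: (2)·0+(-2)·1 = -2
  [Θ]: (2)·1+(-2)·0 = 2
⇒ L^-2 Θ^2

{"L": -2, "Θ": 2}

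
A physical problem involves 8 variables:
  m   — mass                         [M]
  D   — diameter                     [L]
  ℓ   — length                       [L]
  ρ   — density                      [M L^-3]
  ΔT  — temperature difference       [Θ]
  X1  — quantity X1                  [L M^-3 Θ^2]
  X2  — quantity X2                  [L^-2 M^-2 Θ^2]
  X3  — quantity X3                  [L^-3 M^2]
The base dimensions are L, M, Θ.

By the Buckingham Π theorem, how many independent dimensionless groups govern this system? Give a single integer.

Exponent matrix [L,M,Θ] × [m,D,ℓ,ρ,ΔT,X1,X2,X3]:
  L: [ 0  1  1 -3  0  1 -2 -3]
  M: [ 1  0  0  1  0 -3 -2  2]
  Θ: [ 0  0  0  0  1  2  2  0]
Row reduction gives pivot columns m,D,ΔT; rank = 3
8 vars − rank 3 = 5 Π groups

5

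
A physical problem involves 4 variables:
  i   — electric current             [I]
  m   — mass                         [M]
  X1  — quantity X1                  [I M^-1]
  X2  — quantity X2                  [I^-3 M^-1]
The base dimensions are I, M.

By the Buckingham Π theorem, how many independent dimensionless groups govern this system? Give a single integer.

2

Write exponents as rows I,M / cols i,m,X1,X2:
  I: [ 1  0  1 -3]
  M: [ 0  1 -1 -1]
Echelon form has 2 nonzero rows (pivots: i,m)
Π count = n − r = 4 − 2 = 2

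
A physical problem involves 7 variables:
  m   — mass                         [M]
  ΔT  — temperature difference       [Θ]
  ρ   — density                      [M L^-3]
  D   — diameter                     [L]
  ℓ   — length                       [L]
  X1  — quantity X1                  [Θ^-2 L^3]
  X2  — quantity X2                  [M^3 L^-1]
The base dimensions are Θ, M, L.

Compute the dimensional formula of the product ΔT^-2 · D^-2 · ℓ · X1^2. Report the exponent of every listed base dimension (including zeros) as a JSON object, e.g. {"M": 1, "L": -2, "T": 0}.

{"Θ": -6, "M": 0, "L": 5}

Exponent matrix [Θ,M,L] × [m,ΔT,ρ,D,ℓ,X1,X2]:
  Θ: [ 0  1  0  0  0 -2  0]
  M: [ 1  0  1  0  0  0  3]
  L: [ 0  0 -3  1  1  3 -1]
  [Θ]: (-2)·1+(-2)·0+(1)·0+(2)·-2 = -6
  [M]: (-2)·0+(-2)·0+(1)·0+(2)·0 = 0
  [L]: (-2)·0+(-2)·1+(1)·1+(2)·3 = 5
⇒ Θ^-6 L^5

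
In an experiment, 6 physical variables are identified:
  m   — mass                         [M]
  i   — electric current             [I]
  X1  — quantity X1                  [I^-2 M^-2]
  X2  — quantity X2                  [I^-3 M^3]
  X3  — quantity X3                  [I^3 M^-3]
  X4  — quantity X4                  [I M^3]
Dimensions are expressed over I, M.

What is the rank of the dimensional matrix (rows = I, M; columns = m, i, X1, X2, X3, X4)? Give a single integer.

2

Exponent matrix [I,M] × [m,i,X1,X2,X3,X4]:
  I: [ 0  1 -2 -3  3  1]
  M: [ 1  0 -2  3 -3  3]
Row reduction gives pivot columns m,i; rank = 2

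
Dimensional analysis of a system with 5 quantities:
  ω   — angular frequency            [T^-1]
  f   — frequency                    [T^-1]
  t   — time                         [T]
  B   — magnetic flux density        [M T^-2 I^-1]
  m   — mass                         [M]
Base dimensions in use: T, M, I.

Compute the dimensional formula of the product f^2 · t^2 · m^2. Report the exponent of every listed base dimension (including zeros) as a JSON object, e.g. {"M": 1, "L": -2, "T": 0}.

Dimensional matrix (T×M×I by ω×f×t×B×m):
  T: [-1 -1  1 -2  0]
  M: [ 0  0  0  1  1]
  I: [ 0  0  0 -1  0]
  [T]: (2)·-1+(2)·1+(2)·0 = 0
  [M]: (2)·0+(2)·0+(2)·1 = 2
  [I]: (2)·0+(2)·0+(2)·0 = 0
⇒ M^2

{"T": 0, "M": 2, "I": 0}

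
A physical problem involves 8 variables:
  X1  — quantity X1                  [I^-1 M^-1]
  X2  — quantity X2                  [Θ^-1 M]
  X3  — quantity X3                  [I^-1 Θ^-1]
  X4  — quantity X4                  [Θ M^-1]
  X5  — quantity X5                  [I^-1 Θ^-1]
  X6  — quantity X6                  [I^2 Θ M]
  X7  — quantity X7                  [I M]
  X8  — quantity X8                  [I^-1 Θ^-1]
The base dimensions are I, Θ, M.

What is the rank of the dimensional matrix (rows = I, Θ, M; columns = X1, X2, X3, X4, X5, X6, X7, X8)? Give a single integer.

Exponent matrix [I,Θ,M] × [X1,X2,X3,X4,X5,X6,X7,X8]:
  I: [-1  0 -1  0 -1  2  1 -1]
  Θ: [ 0 -1 -1  1 -1  1  0 -1]
  M: [-1  1  0 -1  0  1  1  0]
Row reduction gives pivot columns X1,X2; rank = 2

2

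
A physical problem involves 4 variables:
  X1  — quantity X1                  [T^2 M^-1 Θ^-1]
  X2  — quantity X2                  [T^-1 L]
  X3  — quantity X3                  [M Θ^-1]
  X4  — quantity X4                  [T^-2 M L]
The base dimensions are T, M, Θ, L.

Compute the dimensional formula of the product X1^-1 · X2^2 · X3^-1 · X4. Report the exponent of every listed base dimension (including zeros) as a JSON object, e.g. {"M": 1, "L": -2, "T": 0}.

{"T": -6, "M": 1, "Θ": 2, "L": 3}

Exponent matrix [T,M,Θ,L] × [X1,X2,X3,X4]:
  T: [ 2 -1  0 -2]
  M: [-1  0  1  1]
  Θ: [-1  0 -1  0]
  L: [ 0  1  0  1]
  [T]: (-1)·2+(2)·-1+(-1)·0+(1)·-2 = -6
  [M]: (-1)·-1+(2)·0+(-1)·1+(1)·1 = 1
  [Θ]: (-1)·-1+(2)·0+(-1)·-1+(1)·0 = 2
  [L]: (-1)·0+(2)·1+(-1)·0+(1)·1 = 3
⇒ T^-6 M Θ^2 L^3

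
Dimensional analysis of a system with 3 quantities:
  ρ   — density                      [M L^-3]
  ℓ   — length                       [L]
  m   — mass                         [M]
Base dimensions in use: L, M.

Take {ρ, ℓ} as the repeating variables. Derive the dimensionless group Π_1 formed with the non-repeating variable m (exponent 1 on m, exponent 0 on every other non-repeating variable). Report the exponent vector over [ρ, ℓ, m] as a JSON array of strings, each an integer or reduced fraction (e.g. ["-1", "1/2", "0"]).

["-1", "-3", "1"]

Dimensional matrix (L×M by ρ×ℓ×m):
  L: [-3  1  0]
  M: [ 1  0  1]
Echelon form has 2 nonzero rows (pivots: ρ,ℓ)
Pivot set = {ρ,ℓ}, free = {m}
RREF:
  r0: [   1    0    1]
  r1: [   0    1    3]
Fix exponent of m at 1; solve each RREF row for its pivot's exponent:
  r0: exp(ρ) + (1)·1 = 0 ⇒ exp(ρ) = -1
  r1: exp(ℓ) + (3)·1 = 0 ⇒ exp(ℓ) = -3
Π_1 = ρ^-1 · ℓ^-3 · m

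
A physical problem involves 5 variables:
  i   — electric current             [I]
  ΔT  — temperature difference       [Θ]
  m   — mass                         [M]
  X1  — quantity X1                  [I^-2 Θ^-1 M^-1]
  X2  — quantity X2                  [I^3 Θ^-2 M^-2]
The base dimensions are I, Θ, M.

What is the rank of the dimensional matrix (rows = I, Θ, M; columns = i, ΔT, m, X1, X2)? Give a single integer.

Write exponents as rows I,Θ,M / cols i,ΔT,m,X1,X2:
  I: [ 1  0  0 -2  3]
  Θ: [ 0  1  0 -1 -2]
  M: [ 0  0  1 -1 -2]
Echelon form has 3 nonzero rows (pivots: i,ΔT,m)

3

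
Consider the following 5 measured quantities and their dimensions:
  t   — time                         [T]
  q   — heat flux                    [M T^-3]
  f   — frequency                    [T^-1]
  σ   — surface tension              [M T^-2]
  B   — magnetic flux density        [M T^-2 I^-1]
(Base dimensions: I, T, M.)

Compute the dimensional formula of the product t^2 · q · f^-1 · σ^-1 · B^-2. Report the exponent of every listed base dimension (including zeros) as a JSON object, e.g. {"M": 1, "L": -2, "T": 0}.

{"I": 2, "T": 6, "M": -2}

Exponent matrix [I,T,M] × [t,q,f,σ,B]:
  I: [ 0  0  0  0 -1]
  T: [ 1 -3 -1 -2 -2]
  M: [ 0  1  0  1  1]
  [I]: (2)·0+(1)·0+(-1)·0+(-1)·0+(-2)·-1 = 2
  [T]: (2)·1+(1)·-3+(-1)·-1+(-1)·-2+(-2)·-2 = 6
  [M]: (2)·0+(1)·1+(-1)·0+(-1)·1+(-2)·1 = -2
⇒ I^2 T^6 M^-2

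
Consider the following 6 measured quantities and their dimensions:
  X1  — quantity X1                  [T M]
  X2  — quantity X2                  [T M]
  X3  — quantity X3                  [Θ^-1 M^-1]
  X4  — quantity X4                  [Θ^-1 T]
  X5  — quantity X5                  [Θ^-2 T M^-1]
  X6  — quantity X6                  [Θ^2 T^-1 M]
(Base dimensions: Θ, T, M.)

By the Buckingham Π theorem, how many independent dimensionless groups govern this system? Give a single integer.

4

Dimensional matrix (Θ×T×M by X1×X2×X3×X4×X5×X6):
  Θ: [ 0  0 -1 -1 -2  2]
  T: [ 1  1  0  1  1 -1]
  M: [ 1  1 -1  0 -1  1]
RREF → pivots at {X1,X3} ⇒ r = 2
Π count = n − r = 6 − 2 = 4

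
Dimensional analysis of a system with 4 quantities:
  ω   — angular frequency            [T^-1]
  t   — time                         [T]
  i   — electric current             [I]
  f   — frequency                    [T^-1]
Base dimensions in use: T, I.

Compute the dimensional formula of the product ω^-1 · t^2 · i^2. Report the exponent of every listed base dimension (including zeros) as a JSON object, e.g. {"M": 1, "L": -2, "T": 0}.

Exponent matrix [T,I] × [ω,t,i,f]:
  T: [-1  1  0 -1]
  I: [ 0  0  1  0]
  [T]: (-1)·-1+(2)·1+(2)·0 = 3
  [I]: (-1)·0+(2)·0+(2)·1 = 2
⇒ T^3 I^2

{"T": 3, "I": 2}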